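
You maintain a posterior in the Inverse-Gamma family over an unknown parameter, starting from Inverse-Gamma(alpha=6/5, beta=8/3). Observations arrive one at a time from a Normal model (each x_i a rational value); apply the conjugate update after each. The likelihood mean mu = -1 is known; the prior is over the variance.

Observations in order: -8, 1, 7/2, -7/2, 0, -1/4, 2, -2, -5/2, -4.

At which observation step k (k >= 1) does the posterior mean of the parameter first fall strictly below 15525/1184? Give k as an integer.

obs 1: x=-8 → posterior Inverse-Gamma(17/10, 163/6)
obs 2: x=1 → posterior Inverse-Gamma(11/5, 175/6)
obs 3: x=7/2 → posterior Inverse-Gamma(27/10, 943/24)
obs 4: x=-7/2 → posterior Inverse-Gamma(16/5, 509/12)
obs 5: x=0 → posterior Inverse-Gamma(37/10, 515/12)
obs 6: x=-1/4 → posterior Inverse-Gamma(21/5, 4147/96)
obs 7: x=2 → posterior Inverse-Gamma(47/10, 4579/96)
obs 8: x=-2 → posterior Inverse-Gamma(26/5, 4627/96)
obs 9: x=-5/2 → posterior Inverse-Gamma(57/10, 4735/96)
obs 10: x=-4 → posterior Inverse-Gamma(31/5, 5167/96)

k = 7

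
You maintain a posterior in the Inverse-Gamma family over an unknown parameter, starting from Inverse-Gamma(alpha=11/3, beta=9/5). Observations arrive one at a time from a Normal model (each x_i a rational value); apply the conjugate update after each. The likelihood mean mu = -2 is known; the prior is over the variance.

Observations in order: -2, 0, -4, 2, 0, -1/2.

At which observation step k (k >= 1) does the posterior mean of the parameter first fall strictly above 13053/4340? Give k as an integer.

k = 5

obs 1: x=-2 → posterior Inverse-Gamma(25/6, 9/5)
obs 2: x=0 → posterior Inverse-Gamma(14/3, 19/5)
obs 3: x=-4 → posterior Inverse-Gamma(31/6, 29/5)
obs 4: x=2 → posterior Inverse-Gamma(17/3, 69/5)
obs 5: x=0 → posterior Inverse-Gamma(37/6, 79/5)
obs 6: x=-1/2 → posterior Inverse-Gamma(20/3, 677/40)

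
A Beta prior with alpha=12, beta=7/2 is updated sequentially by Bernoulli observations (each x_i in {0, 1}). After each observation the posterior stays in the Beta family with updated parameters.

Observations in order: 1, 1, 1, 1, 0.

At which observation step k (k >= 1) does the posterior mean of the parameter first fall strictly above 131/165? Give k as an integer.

k = 2

obs 1: x=1 → posterior Beta(13, 7/2)
obs 2: x=1 → posterior Beta(14, 7/2)
obs 3: x=1 → posterior Beta(15, 7/2)
obs 4: x=1 → posterior Beta(16, 7/2)
obs 5: x=0 → posterior Beta(16, 9/2)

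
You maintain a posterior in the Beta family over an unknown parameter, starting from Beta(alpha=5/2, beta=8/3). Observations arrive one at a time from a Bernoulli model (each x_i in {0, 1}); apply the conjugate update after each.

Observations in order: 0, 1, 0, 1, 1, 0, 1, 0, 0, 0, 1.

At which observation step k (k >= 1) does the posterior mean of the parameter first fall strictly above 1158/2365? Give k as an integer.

obs 1: x=0 → posterior Beta(5/2, 11/3)
obs 2: x=1 → posterior Beta(7/2, 11/3)
obs 3: x=0 → posterior Beta(7/2, 14/3)
obs 4: x=1 → posterior Beta(9/2, 14/3)
obs 5: x=1 → posterior Beta(11/2, 14/3)
obs 6: x=0 → posterior Beta(11/2, 17/3)
obs 7: x=1 → posterior Beta(13/2, 17/3)
obs 8: x=0 → posterior Beta(13/2, 20/3)
obs 9: x=0 → posterior Beta(13/2, 23/3)
obs 10: x=0 → posterior Beta(13/2, 26/3)
obs 11: x=1 → posterior Beta(15/2, 26/3)

k = 4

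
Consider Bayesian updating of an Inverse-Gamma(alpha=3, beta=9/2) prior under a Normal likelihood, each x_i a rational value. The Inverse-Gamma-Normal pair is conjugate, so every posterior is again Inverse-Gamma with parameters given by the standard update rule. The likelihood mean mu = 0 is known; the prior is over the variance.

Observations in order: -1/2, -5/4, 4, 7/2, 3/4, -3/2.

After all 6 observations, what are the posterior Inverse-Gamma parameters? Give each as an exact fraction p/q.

obs 1: x=-1/2 → posterior Inverse-Gamma(7/2, 37/8)
obs 2: x=-5/4 → posterior Inverse-Gamma(4, 173/32)
obs 3: x=4 → posterior Inverse-Gamma(9/2, 429/32)
obs 4: x=7/2 → posterior Inverse-Gamma(5, 625/32)
obs 5: x=3/4 → posterior Inverse-Gamma(11/2, 317/16)
obs 6: x=-3/2 → posterior Inverse-Gamma(6, 335/16)

alpha=6, beta=335/16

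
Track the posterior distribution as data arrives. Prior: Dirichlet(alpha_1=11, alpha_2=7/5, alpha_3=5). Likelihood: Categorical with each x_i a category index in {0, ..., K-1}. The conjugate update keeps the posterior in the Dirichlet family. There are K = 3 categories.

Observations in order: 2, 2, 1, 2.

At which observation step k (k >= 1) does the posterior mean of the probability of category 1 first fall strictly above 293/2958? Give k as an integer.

obs 1: x=2 → posterior Dirichlet(11, 7/5, 6)
obs 2: x=2 → posterior Dirichlet(11, 7/5, 7)
obs 3: x=1 → posterior Dirichlet(11, 12/5, 7)
obs 4: x=2 → posterior Dirichlet(11, 12/5, 8)

k = 3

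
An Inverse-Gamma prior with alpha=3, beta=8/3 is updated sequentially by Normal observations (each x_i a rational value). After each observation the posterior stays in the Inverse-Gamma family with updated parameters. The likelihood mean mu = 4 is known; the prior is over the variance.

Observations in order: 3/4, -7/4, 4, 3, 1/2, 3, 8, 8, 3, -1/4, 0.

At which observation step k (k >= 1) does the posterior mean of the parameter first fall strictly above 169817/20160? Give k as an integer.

k = 11

obs 1: x=3/4 → posterior Inverse-Gamma(7/2, 763/96)
obs 2: x=-7/4 → posterior Inverse-Gamma(4, 1175/48)
obs 3: x=4 → posterior Inverse-Gamma(9/2, 1175/48)
obs 4: x=3 → posterior Inverse-Gamma(5, 1199/48)
obs 5: x=1/2 → posterior Inverse-Gamma(11/2, 1493/48)
obs 6: x=3 → posterior Inverse-Gamma(6, 1517/48)
obs 7: x=8 → posterior Inverse-Gamma(13/2, 1901/48)
obs 8: x=8 → posterior Inverse-Gamma(7, 2285/48)
obs 9: x=3 → posterior Inverse-Gamma(15/2, 2309/48)
obs 10: x=-1/4 → posterior Inverse-Gamma(8, 5485/96)
obs 11: x=0 → posterior Inverse-Gamma(17/2, 6253/96)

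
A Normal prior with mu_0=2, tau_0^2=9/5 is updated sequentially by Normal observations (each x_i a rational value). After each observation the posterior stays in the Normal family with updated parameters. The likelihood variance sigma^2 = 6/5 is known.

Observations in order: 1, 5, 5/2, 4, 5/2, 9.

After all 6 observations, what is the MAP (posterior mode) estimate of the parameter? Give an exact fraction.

19/5

obs 1: x=1 → posterior Normal(7/5, 18/25)
obs 2: x=5 → posterior Normal(11/4, 9/20)
obs 3: x=5/2 → posterior Normal(59/22, 18/55)
obs 4: x=4 → posterior Normal(83/28, 9/35)
obs 5: x=5/2 → posterior Normal(49/17, 18/85)
obs 6: x=9 → posterior Normal(19/5, 9/50)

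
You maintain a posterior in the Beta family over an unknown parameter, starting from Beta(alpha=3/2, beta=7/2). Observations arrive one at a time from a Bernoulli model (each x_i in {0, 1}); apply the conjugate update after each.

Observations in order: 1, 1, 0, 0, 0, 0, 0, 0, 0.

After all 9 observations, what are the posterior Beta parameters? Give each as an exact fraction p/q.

obs 1: x=1 → posterior Beta(5/2, 7/2)
obs 2: x=1 → posterior Beta(7/2, 7/2)
obs 3: x=0 → posterior Beta(7/2, 9/2)
obs 4: x=0 → posterior Beta(7/2, 11/2)
obs 5: x=0 → posterior Beta(7/2, 13/2)
obs 6: x=0 → posterior Beta(7/2, 15/2)
obs 7: x=0 → posterior Beta(7/2, 17/2)
obs 8: x=0 → posterior Beta(7/2, 19/2)
obs 9: x=0 → posterior Beta(7/2, 21/2)

alpha=7/2, beta=21/2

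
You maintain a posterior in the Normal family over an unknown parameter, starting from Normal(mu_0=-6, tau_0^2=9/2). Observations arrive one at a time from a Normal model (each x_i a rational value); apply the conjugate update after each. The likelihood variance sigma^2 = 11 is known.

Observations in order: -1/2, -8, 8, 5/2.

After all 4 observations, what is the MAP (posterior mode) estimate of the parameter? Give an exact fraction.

-57/29

obs 1: x=-1/2 → posterior Normal(-273/62, 99/31)
obs 2: x=-8 → posterior Normal(-417/80, 99/40)
obs 3: x=8 → posterior Normal(-39/14, 99/49)
obs 4: x=5/2 → posterior Normal(-57/29, 99/58)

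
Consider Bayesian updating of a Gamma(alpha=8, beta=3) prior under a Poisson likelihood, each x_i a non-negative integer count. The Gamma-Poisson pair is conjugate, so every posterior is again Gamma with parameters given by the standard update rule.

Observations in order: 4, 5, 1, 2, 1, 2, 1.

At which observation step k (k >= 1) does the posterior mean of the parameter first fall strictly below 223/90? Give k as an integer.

obs 1: x=4 → posterior Gamma(12, 4)
obs 2: x=5 → posterior Gamma(17, 5)
obs 3: x=1 → posterior Gamma(18, 6)
obs 4: x=2 → posterior Gamma(20, 7)
obs 5: x=1 → posterior Gamma(21, 8)
obs 6: x=2 → posterior Gamma(23, 9)
obs 7: x=1 → posterior Gamma(24, 10)

k = 7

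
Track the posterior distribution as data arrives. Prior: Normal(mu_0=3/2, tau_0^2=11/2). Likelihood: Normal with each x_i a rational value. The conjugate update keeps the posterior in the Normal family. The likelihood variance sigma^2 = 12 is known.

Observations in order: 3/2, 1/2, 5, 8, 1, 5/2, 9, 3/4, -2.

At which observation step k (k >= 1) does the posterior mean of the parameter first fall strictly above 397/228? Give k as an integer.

obs 1: x=3/2 → posterior Normal(3/2, 132/35)
obs 2: x=1/2 → posterior Normal(29/23, 66/23)
obs 3: x=5 → posterior Normal(113/57, 44/19)
obs 4: x=8 → posterior Normal(201/68, 33/17)
obs 5: x=1 → posterior Normal(212/79, 132/79)
obs 6: x=5/2 → posterior Normal(479/180, 22/15)
obs 7: x=9 → posterior Normal(677/202, 132/101)
obs 8: x=3/4 → posterior Normal(1387/448, 33/28)
obs 9: x=-2 → posterior Normal(433/164, 44/41)

k = 3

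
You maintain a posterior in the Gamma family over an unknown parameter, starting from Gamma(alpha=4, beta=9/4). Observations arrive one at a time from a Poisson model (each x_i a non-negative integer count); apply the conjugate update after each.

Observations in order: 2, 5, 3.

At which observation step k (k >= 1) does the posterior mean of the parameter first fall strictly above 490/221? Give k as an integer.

obs 1: x=2 → posterior Gamma(6, 13/4)
obs 2: x=5 → posterior Gamma(11, 17/4)
obs 3: x=3 → posterior Gamma(14, 21/4)

k = 2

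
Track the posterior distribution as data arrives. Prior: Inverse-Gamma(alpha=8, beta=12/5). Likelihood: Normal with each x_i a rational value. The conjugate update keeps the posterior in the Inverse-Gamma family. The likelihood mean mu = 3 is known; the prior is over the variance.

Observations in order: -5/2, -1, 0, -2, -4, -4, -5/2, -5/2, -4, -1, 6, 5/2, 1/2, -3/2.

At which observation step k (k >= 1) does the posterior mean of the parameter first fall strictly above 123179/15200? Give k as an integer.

obs 1: x=-5/2 → posterior Inverse-Gamma(17/2, 701/40)
obs 2: x=-1 → posterior Inverse-Gamma(9, 1021/40)
obs 3: x=0 → posterior Inverse-Gamma(19/2, 1201/40)
obs 4: x=-2 → posterior Inverse-Gamma(10, 1701/40)
obs 5: x=-4 → posterior Inverse-Gamma(21/2, 2681/40)
obs 6: x=-4 → posterior Inverse-Gamma(11, 3661/40)
obs 7: x=-5/2 → posterior Inverse-Gamma(23/2, 2133/20)
obs 8: x=-5/2 → posterior Inverse-Gamma(12, 4871/40)
obs 9: x=-4 → posterior Inverse-Gamma(25/2, 5851/40)
obs 10: x=-1 → posterior Inverse-Gamma(13, 6171/40)
obs 11: x=6 → posterior Inverse-Gamma(27/2, 6351/40)
obs 12: x=5/2 → posterior Inverse-Gamma(14, 1589/10)
obs 13: x=1/2 → posterior Inverse-Gamma(29/2, 6481/40)
obs 14: x=-3/2 → posterior Inverse-Gamma(15, 3443/20)

k = 6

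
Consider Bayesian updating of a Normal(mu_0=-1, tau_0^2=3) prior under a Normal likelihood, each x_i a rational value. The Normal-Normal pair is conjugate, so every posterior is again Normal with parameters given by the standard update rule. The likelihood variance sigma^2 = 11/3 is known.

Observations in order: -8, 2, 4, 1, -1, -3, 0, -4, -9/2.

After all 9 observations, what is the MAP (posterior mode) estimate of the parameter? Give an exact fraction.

obs 1: x=-8 → posterior Normal(-83/20, 33/20)
obs 2: x=2 → posterior Normal(-65/29, 33/29)
obs 3: x=4 → posterior Normal(-29/38, 33/38)
obs 4: x=1 → posterior Normal(-20/47, 33/47)
obs 5: x=-1 → posterior Normal(-29/56, 33/56)
obs 6: x=-3 → posterior Normal(-56/65, 33/65)
obs 7: x=0 → posterior Normal(-28/37, 33/74)
obs 8: x=-4 → posterior Normal(-92/83, 33/83)
obs 9: x=-9/2 → posterior Normal(-265/184, 33/92)

-265/184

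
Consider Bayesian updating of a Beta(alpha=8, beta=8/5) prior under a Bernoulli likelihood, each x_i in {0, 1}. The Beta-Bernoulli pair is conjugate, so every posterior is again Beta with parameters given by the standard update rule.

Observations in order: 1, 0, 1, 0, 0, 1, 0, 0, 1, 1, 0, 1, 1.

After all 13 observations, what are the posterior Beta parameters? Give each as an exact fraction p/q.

alpha=15, beta=38/5

obs 1: x=1 → posterior Beta(9, 8/5)
obs 2: x=0 → posterior Beta(9, 13/5)
obs 3: x=1 → posterior Beta(10, 13/5)
obs 4: x=0 → posterior Beta(10, 18/5)
obs 5: x=0 → posterior Beta(10, 23/5)
obs 6: x=1 → posterior Beta(11, 23/5)
obs 7: x=0 → posterior Beta(11, 28/5)
obs 8: x=0 → posterior Beta(11, 33/5)
obs 9: x=1 → posterior Beta(12, 33/5)
obs 10: x=1 → posterior Beta(13, 33/5)
obs 11: x=0 → posterior Beta(13, 38/5)
obs 12: x=1 → posterior Beta(14, 38/5)
obs 13: x=1 → posterior Beta(15, 38/5)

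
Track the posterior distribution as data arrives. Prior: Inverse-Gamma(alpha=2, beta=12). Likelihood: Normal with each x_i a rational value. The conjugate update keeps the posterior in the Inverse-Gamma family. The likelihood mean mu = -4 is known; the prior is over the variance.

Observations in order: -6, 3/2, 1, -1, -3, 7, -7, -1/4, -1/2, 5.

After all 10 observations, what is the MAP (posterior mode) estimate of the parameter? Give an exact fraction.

obs 1: x=-6 → posterior Inverse-Gamma(5/2, 14)
obs 2: x=3/2 → posterior Inverse-Gamma(3, 233/8)
obs 3: x=1 → posterior Inverse-Gamma(7/2, 333/8)
obs 4: x=-1 → posterior Inverse-Gamma(4, 369/8)
obs 5: x=-3 → posterior Inverse-Gamma(9/2, 373/8)
obs 6: x=7 → posterior Inverse-Gamma(5, 857/8)
obs 7: x=-7 → posterior Inverse-Gamma(11/2, 893/8)
obs 8: x=-1/4 → posterior Inverse-Gamma(6, 3797/32)
obs 9: x=-1/2 → posterior Inverse-Gamma(13/2, 3993/32)
obs 10: x=5 → posterior Inverse-Gamma(7, 5289/32)

5289/256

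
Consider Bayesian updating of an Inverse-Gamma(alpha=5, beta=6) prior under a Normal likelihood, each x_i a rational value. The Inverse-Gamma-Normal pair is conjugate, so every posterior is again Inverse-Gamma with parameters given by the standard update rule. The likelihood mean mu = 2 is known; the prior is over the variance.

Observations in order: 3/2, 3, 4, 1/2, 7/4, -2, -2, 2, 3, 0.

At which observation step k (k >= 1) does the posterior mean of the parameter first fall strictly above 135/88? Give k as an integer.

obs 1: x=3/2 → posterior Inverse-Gamma(11/2, 49/8)
obs 2: x=3 → posterior Inverse-Gamma(6, 53/8)
obs 3: x=4 → posterior Inverse-Gamma(13/2, 69/8)
obs 4: x=1/2 → posterior Inverse-Gamma(7, 39/4)
obs 5: x=7/4 → posterior Inverse-Gamma(15/2, 313/32)
obs 6: x=-2 → posterior Inverse-Gamma(8, 569/32)
obs 7: x=-2 → posterior Inverse-Gamma(17/2, 825/32)
obs 8: x=2 → posterior Inverse-Gamma(9, 825/32)
obs 9: x=3 → posterior Inverse-Gamma(19/2, 841/32)
obs 10: x=0 → posterior Inverse-Gamma(10, 905/32)

k = 3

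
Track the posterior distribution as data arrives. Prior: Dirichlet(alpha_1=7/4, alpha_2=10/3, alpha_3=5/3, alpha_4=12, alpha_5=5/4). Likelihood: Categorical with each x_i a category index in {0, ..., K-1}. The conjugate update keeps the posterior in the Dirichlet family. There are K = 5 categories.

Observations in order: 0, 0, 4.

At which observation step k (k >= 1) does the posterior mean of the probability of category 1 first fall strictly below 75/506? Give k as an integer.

obs 1: x=0 → posterior Dirichlet(11/4, 10/3, 5/3, 12, 5/4)
obs 2: x=0 → posterior Dirichlet(15/4, 10/3, 5/3, 12, 5/4)
obs 3: x=4 → posterior Dirichlet(15/4, 10/3, 5/3, 12, 9/4)

k = 3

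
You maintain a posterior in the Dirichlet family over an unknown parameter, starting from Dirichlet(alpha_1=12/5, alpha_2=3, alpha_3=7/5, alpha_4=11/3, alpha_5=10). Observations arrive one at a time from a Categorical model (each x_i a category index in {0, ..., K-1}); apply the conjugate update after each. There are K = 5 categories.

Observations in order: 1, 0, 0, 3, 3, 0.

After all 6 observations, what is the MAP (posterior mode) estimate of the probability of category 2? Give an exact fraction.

3/161

obs 1: x=1 → posterior Dirichlet(12/5, 4, 7/5, 11/3, 10)
obs 2: x=0 → posterior Dirichlet(17/5, 4, 7/5, 11/3, 10)
obs 3: x=0 → posterior Dirichlet(22/5, 4, 7/5, 11/3, 10)
obs 4: x=3 → posterior Dirichlet(22/5, 4, 7/5, 14/3, 10)
obs 5: x=3 → posterior Dirichlet(22/5, 4, 7/5, 17/3, 10)
obs 6: x=0 → posterior Dirichlet(27/5, 4, 7/5, 17/3, 10)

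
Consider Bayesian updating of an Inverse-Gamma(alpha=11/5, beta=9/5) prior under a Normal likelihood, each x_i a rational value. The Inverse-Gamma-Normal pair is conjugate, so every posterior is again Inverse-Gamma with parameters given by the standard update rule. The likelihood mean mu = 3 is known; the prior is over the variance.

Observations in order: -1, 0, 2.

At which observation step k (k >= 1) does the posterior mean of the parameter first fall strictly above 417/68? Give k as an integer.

k = 2

obs 1: x=-1 → posterior Inverse-Gamma(27/10, 49/5)
obs 2: x=0 → posterior Inverse-Gamma(16/5, 143/10)
obs 3: x=2 → posterior Inverse-Gamma(37/10, 74/5)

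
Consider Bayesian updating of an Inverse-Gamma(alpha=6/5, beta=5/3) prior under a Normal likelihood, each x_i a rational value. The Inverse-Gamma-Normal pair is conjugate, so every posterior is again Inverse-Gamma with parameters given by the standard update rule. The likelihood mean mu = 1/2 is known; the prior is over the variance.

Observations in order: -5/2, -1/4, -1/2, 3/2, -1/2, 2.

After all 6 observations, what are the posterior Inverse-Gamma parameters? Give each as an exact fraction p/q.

obs 1: x=-5/2 → posterior Inverse-Gamma(17/10, 37/6)
obs 2: x=-1/4 → posterior Inverse-Gamma(11/5, 619/96)
obs 3: x=-1/2 → posterior Inverse-Gamma(27/10, 667/96)
obs 4: x=3/2 → posterior Inverse-Gamma(16/5, 715/96)
obs 5: x=-1/2 → posterior Inverse-Gamma(37/10, 763/96)
obs 6: x=2 → posterior Inverse-Gamma(21/5, 871/96)

alpha=21/5, beta=871/96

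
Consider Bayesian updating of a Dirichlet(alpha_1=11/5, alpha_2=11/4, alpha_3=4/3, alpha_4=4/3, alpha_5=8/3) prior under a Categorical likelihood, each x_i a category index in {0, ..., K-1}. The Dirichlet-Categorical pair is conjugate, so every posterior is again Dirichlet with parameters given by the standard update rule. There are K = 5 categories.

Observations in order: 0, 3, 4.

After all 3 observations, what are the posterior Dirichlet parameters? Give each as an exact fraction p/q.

alpha_1=16/5, alpha_2=11/4, alpha_3=4/3, alpha_4=7/3, alpha_5=11/3

obs 1: x=0 → posterior Dirichlet(16/5, 11/4, 4/3, 4/3, 8/3)
obs 2: x=3 → posterior Dirichlet(16/5, 11/4, 4/3, 7/3, 8/3)
obs 3: x=4 → posterior Dirichlet(16/5, 11/4, 4/3, 7/3, 11/3)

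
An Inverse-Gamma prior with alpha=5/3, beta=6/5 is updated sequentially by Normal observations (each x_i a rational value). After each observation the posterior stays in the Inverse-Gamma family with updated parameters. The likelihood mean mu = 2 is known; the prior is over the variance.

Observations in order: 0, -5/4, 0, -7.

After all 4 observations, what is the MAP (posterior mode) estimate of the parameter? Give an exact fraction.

24471/2240

obs 1: x=0 → posterior Inverse-Gamma(13/6, 16/5)
obs 2: x=-5/4 → posterior Inverse-Gamma(8/3, 1357/160)
obs 3: x=0 → posterior Inverse-Gamma(19/6, 1677/160)
obs 4: x=-7 → posterior Inverse-Gamma(11/3, 8157/160)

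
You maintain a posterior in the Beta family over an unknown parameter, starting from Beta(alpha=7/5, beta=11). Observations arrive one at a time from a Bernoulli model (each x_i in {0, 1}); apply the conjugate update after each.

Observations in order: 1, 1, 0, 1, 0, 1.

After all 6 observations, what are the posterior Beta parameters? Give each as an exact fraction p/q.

alpha=27/5, beta=13

obs 1: x=1 → posterior Beta(12/5, 11)
obs 2: x=1 → posterior Beta(17/5, 11)
obs 3: x=0 → posterior Beta(17/5, 12)
obs 4: x=1 → posterior Beta(22/5, 12)
obs 5: x=0 → posterior Beta(22/5, 13)
obs 6: x=1 → posterior Beta(27/5, 13)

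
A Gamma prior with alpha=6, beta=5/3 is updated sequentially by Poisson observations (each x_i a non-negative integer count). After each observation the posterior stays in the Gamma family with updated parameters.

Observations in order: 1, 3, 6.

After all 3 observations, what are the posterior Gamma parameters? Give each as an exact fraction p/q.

alpha=16, beta=14/3

obs 1: x=1 → posterior Gamma(7, 8/3)
obs 2: x=3 → posterior Gamma(10, 11/3)
obs 3: x=6 → posterior Gamma(16, 14/3)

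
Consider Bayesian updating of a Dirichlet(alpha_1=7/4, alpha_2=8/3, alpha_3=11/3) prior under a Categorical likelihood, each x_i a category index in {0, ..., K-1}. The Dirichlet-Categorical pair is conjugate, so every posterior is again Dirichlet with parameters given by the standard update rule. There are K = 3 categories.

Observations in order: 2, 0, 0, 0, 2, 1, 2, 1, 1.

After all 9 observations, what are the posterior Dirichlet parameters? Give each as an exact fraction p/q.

alpha_1=19/4, alpha_2=17/3, alpha_3=20/3

obs 1: x=2 → posterior Dirichlet(7/4, 8/3, 14/3)
obs 2: x=0 → posterior Dirichlet(11/4, 8/3, 14/3)
obs 3: x=0 → posterior Dirichlet(15/4, 8/3, 14/3)
obs 4: x=0 → posterior Dirichlet(19/4, 8/3, 14/3)
obs 5: x=2 → posterior Dirichlet(19/4, 8/3, 17/3)
obs 6: x=1 → posterior Dirichlet(19/4, 11/3, 17/3)
obs 7: x=2 → posterior Dirichlet(19/4, 11/3, 20/3)
obs 8: x=1 → posterior Dirichlet(19/4, 14/3, 20/3)
obs 9: x=1 → posterior Dirichlet(19/4, 17/3, 20/3)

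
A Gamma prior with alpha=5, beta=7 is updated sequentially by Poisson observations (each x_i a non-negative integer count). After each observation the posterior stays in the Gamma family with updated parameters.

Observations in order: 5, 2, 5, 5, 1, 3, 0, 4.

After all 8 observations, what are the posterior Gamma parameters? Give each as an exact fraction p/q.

alpha=30, beta=15

obs 1: x=5 → posterior Gamma(10, 8)
obs 2: x=2 → posterior Gamma(12, 9)
obs 3: x=5 → posterior Gamma(17, 10)
obs 4: x=5 → posterior Gamma(22, 11)
obs 5: x=1 → posterior Gamma(23, 12)
obs 6: x=3 → posterior Gamma(26, 13)
obs 7: x=0 → posterior Gamma(26, 14)
obs 8: x=4 → posterior Gamma(30, 15)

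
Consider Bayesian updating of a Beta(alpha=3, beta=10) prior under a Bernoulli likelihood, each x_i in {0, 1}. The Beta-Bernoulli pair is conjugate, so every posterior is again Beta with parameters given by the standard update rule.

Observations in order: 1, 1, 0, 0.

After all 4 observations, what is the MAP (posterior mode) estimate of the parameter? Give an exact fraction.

obs 1: x=1 → posterior Beta(4, 10)
obs 2: x=1 → posterior Beta(5, 10)
obs 3: x=0 → posterior Beta(5, 11)
obs 4: x=0 → posterior Beta(5, 12)

4/15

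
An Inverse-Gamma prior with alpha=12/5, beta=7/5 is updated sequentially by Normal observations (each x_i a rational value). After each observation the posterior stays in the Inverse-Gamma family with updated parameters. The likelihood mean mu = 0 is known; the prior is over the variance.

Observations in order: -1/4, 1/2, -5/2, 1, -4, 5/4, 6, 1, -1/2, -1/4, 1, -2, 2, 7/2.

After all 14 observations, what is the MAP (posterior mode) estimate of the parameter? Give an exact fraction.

6919/1664

obs 1: x=-1/4 → posterior Inverse-Gamma(29/10, 229/160)
obs 2: x=1/2 → posterior Inverse-Gamma(17/5, 249/160)
obs 3: x=-5/2 → posterior Inverse-Gamma(39/10, 749/160)
obs 4: x=1 → posterior Inverse-Gamma(22/5, 829/160)
obs 5: x=-4 → posterior Inverse-Gamma(49/10, 2109/160)
obs 6: x=5/4 → posterior Inverse-Gamma(27/5, 1117/80)
obs 7: x=6 → posterior Inverse-Gamma(59/10, 2557/80)
obs 8: x=1 → posterior Inverse-Gamma(32/5, 2597/80)
obs 9: x=-1/2 → posterior Inverse-Gamma(69/10, 2607/80)
obs 10: x=-1/4 → posterior Inverse-Gamma(37/5, 5219/160)
obs 11: x=1 → posterior Inverse-Gamma(79/10, 5299/160)
obs 12: x=-2 → posterior Inverse-Gamma(42/5, 5619/160)
obs 13: x=2 → posterior Inverse-Gamma(89/10, 5939/160)
obs 14: x=7/2 → posterior Inverse-Gamma(47/5, 6919/160)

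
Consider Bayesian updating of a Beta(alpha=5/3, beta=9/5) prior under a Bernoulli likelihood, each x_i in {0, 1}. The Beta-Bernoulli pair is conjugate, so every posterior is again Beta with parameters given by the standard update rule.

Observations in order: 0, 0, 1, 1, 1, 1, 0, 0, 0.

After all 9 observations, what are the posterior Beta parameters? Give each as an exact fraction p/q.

alpha=17/3, beta=34/5

obs 1: x=0 → posterior Beta(5/3, 14/5)
obs 2: x=0 → posterior Beta(5/3, 19/5)
obs 3: x=1 → posterior Beta(8/3, 19/5)
obs 4: x=1 → posterior Beta(11/3, 19/5)
obs 5: x=1 → posterior Beta(14/3, 19/5)
obs 6: x=1 → posterior Beta(17/3, 19/5)
obs 7: x=0 → posterior Beta(17/3, 24/5)
obs 8: x=0 → posterior Beta(17/3, 29/5)
obs 9: x=0 → posterior Beta(17/3, 34/5)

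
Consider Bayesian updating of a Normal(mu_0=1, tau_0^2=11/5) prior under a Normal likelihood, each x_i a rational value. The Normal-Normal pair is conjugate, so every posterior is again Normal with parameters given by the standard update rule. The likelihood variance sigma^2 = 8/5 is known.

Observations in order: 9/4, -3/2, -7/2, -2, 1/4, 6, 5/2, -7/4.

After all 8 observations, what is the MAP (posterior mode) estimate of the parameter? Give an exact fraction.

131/384

obs 1: x=9/4 → posterior Normal(131/76, 88/95)
obs 2: x=-3/2 → posterior Normal(13/24, 44/75)
obs 3: x=-7/2 → posterior Normal(-89/164, 88/205)
obs 4: x=-2 → posterior Normal(-177/208, 22/65)
obs 5: x=1/4 → posterior Normal(-83/126, 88/315)
obs 6: x=6 → posterior Normal(49/148, 44/185)
obs 7: x=5/2 → posterior Normal(52/85, 88/425)
obs 8: x=-7/4 → posterior Normal(131/384, 11/60)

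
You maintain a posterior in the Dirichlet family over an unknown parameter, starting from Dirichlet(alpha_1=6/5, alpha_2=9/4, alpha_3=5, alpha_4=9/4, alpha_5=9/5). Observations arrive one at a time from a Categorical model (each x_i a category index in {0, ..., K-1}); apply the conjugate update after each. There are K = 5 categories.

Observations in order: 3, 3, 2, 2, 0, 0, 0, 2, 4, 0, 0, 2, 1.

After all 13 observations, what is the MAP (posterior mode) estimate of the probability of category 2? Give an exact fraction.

obs 1: x=3 → posterior Dirichlet(6/5, 9/4, 5, 13/4, 9/5)
obs 2: x=3 → posterior Dirichlet(6/5, 9/4, 5, 17/4, 9/5)
obs 3: x=2 → posterior Dirichlet(6/5, 9/4, 6, 17/4, 9/5)
obs 4: x=2 → posterior Dirichlet(6/5, 9/4, 7, 17/4, 9/5)
obs 5: x=0 → posterior Dirichlet(11/5, 9/4, 7, 17/4, 9/5)
obs 6: x=0 → posterior Dirichlet(16/5, 9/4, 7, 17/4, 9/5)
obs 7: x=0 → posterior Dirichlet(21/5, 9/4, 7, 17/4, 9/5)
obs 8: x=2 → posterior Dirichlet(21/5, 9/4, 8, 17/4, 9/5)
obs 9: x=4 → posterior Dirichlet(21/5, 9/4, 8, 17/4, 14/5)
obs 10: x=0 → posterior Dirichlet(26/5, 9/4, 8, 17/4, 14/5)
obs 11: x=0 → posterior Dirichlet(31/5, 9/4, 8, 17/4, 14/5)
obs 12: x=2 → posterior Dirichlet(31/5, 9/4, 9, 17/4, 14/5)
obs 13: x=1 → posterior Dirichlet(31/5, 13/4, 9, 17/4, 14/5)

16/41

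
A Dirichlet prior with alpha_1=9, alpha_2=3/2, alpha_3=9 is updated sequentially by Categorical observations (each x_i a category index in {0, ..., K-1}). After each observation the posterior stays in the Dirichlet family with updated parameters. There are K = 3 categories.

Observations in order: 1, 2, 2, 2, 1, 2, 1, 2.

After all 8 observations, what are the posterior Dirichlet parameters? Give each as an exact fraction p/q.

alpha_1=9, alpha_2=9/2, alpha_3=14

obs 1: x=1 → posterior Dirichlet(9, 5/2, 9)
obs 2: x=2 → posterior Dirichlet(9, 5/2, 10)
obs 3: x=2 → posterior Dirichlet(9, 5/2, 11)
obs 4: x=2 → posterior Dirichlet(9, 5/2, 12)
obs 5: x=1 → posterior Dirichlet(9, 7/2, 12)
obs 6: x=2 → posterior Dirichlet(9, 7/2, 13)
obs 7: x=1 → posterior Dirichlet(9, 9/2, 13)
obs 8: x=2 → posterior Dirichlet(9, 9/2, 14)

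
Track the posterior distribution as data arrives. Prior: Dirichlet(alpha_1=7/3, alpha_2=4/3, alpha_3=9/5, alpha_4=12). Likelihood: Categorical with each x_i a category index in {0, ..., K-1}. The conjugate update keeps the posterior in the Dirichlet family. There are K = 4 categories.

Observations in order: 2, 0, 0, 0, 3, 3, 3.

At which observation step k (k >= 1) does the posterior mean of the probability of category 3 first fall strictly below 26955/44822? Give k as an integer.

k = 3

obs 1: x=2 → posterior Dirichlet(7/3, 4/3, 14/5, 12)
obs 2: x=0 → posterior Dirichlet(10/3, 4/3, 14/5, 12)
obs 3: x=0 → posterior Dirichlet(13/3, 4/3, 14/5, 12)
obs 4: x=0 → posterior Dirichlet(16/3, 4/3, 14/5, 12)
obs 5: x=3 → posterior Dirichlet(16/3, 4/3, 14/5, 13)
obs 6: x=3 → posterior Dirichlet(16/3, 4/3, 14/5, 14)
obs 7: x=3 → posterior Dirichlet(16/3, 4/3, 14/5, 15)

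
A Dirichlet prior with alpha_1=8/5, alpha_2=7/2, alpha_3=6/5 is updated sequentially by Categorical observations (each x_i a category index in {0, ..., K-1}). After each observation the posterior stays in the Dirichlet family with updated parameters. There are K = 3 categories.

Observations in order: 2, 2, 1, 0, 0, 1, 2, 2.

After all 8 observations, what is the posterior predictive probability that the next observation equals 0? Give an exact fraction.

obs 1: x=2 → posterior Dirichlet(8/5, 7/2, 11/5)
obs 2: x=2 → posterior Dirichlet(8/5, 7/2, 16/5)
obs 3: x=1 → posterior Dirichlet(8/5, 9/2, 16/5)
obs 4: x=0 → posterior Dirichlet(13/5, 9/2, 16/5)
obs 5: x=0 → posterior Dirichlet(18/5, 9/2, 16/5)
obs 6: x=1 → posterior Dirichlet(18/5, 11/2, 16/5)
obs 7: x=2 → posterior Dirichlet(18/5, 11/2, 21/5)
obs 8: x=2 → posterior Dirichlet(18/5, 11/2, 26/5)

36/143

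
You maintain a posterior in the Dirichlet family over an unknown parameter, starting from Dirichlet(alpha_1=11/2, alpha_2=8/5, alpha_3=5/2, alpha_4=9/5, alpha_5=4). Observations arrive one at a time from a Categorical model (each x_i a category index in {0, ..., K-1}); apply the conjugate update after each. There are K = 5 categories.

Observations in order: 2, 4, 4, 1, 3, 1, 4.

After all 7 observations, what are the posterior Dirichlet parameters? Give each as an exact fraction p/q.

alpha_1=11/2, alpha_2=18/5, alpha_3=7/2, alpha_4=14/5, alpha_5=7

obs 1: x=2 → posterior Dirichlet(11/2, 8/5, 7/2, 9/5, 4)
obs 2: x=4 → posterior Dirichlet(11/2, 8/5, 7/2, 9/5, 5)
obs 3: x=4 → posterior Dirichlet(11/2, 8/5, 7/2, 9/5, 6)
obs 4: x=1 → posterior Dirichlet(11/2, 13/5, 7/2, 9/5, 6)
obs 5: x=3 → posterior Dirichlet(11/2, 13/5, 7/2, 14/5, 6)
obs 6: x=1 → posterior Dirichlet(11/2, 18/5, 7/2, 14/5, 6)
obs 7: x=4 → posterior Dirichlet(11/2, 18/5, 7/2, 14/5, 7)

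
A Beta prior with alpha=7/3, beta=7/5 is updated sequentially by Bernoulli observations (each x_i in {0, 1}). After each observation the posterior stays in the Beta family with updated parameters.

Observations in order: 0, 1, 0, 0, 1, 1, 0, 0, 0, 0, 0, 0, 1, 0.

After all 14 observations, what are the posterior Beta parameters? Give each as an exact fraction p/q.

obs 1: x=0 → posterior Beta(7/3, 12/5)
obs 2: x=1 → posterior Beta(10/3, 12/5)
obs 3: x=0 → posterior Beta(10/3, 17/5)
obs 4: x=0 → posterior Beta(10/3, 22/5)
obs 5: x=1 → posterior Beta(13/3, 22/5)
obs 6: x=1 → posterior Beta(16/3, 22/5)
obs 7: x=0 → posterior Beta(16/3, 27/5)
obs 8: x=0 → posterior Beta(16/3, 32/5)
obs 9: x=0 → posterior Beta(16/3, 37/5)
obs 10: x=0 → posterior Beta(16/3, 42/5)
obs 11: x=0 → posterior Beta(16/3, 47/5)
obs 12: x=0 → posterior Beta(16/3, 52/5)
obs 13: x=1 → posterior Beta(19/3, 52/5)
obs 14: x=0 → posterior Beta(19/3, 57/5)

alpha=19/3, beta=57/5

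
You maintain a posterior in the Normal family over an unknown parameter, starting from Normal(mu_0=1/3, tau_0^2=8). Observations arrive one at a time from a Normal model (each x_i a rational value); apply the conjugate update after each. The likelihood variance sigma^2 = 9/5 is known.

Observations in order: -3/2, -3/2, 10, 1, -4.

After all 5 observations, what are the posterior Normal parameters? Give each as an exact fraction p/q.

obs 1: x=-3/2 → posterior Normal(-57/49, 72/49)
obs 2: x=-3/2 → posterior Normal(-117/89, 72/89)
obs 3: x=10 → posterior Normal(283/129, 24/43)
obs 4: x=1 → posterior Normal(323/169, 72/169)
obs 5: x=-4 → posterior Normal(163/209, 72/209)

mu_0=163/209, tau_0^2=72/209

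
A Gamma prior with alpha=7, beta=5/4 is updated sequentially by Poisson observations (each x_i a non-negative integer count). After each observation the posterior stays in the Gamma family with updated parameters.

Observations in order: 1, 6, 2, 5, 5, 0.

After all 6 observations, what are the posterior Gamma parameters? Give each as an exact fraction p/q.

obs 1: x=1 → posterior Gamma(8, 9/4)
obs 2: x=6 → posterior Gamma(14, 13/4)
obs 3: x=2 → posterior Gamma(16, 17/4)
obs 4: x=5 → posterior Gamma(21, 21/4)
obs 5: x=5 → posterior Gamma(26, 25/4)
obs 6: x=0 → posterior Gamma(26, 29/4)

alpha=26, beta=29/4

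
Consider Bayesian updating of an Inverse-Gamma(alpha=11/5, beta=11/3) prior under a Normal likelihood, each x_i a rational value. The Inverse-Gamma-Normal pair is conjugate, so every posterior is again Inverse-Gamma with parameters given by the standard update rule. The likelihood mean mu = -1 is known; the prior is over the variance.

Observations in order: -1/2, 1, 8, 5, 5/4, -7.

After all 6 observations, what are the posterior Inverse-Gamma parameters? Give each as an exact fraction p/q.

obs 1: x=-1/2 → posterior Inverse-Gamma(27/10, 91/24)
obs 2: x=1 → posterior Inverse-Gamma(16/5, 139/24)
obs 3: x=8 → posterior Inverse-Gamma(37/10, 1111/24)
obs 4: x=5 → posterior Inverse-Gamma(21/5, 1543/24)
obs 5: x=5/4 → posterior Inverse-Gamma(47/10, 6415/96)
obs 6: x=-7 → posterior Inverse-Gamma(26/5, 8143/96)

alpha=26/5, beta=8143/96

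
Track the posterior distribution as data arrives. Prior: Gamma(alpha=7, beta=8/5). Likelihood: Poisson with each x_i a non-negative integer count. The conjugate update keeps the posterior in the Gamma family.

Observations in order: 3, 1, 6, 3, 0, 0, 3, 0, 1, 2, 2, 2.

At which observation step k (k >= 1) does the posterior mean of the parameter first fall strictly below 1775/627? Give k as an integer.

obs 1: x=3 → posterior Gamma(10, 13/5)
obs 2: x=1 → posterior Gamma(11, 18/5)
obs 3: x=6 → posterior Gamma(17, 23/5)
obs 4: x=3 → posterior Gamma(20, 28/5)
obs 5: x=0 → posterior Gamma(20, 33/5)
obs 6: x=0 → posterior Gamma(20, 38/5)
obs 7: x=3 → posterior Gamma(23, 43/5)
obs 8: x=0 → posterior Gamma(23, 48/5)
obs 9: x=1 → posterior Gamma(24, 53/5)
obs 10: x=2 → posterior Gamma(26, 58/5)
obs 11: x=2 → posterior Gamma(28, 63/5)
obs 12: x=2 → posterior Gamma(30, 68/5)

k = 6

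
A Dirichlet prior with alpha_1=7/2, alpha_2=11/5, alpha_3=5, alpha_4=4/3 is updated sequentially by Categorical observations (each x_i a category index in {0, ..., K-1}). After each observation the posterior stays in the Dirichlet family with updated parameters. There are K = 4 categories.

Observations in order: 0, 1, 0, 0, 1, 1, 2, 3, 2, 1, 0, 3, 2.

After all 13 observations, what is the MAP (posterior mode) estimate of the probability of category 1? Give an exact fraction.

obs 1: x=0 → posterior Dirichlet(9/2, 11/5, 5, 4/3)
obs 2: x=1 → posterior Dirichlet(9/2, 16/5, 5, 4/3)
obs 3: x=0 → posterior Dirichlet(11/2, 16/5, 5, 4/3)
obs 4: x=0 → posterior Dirichlet(13/2, 16/5, 5, 4/3)
obs 5: x=1 → posterior Dirichlet(13/2, 21/5, 5, 4/3)
obs 6: x=1 → posterior Dirichlet(13/2, 26/5, 5, 4/3)
obs 7: x=2 → posterior Dirichlet(13/2, 26/5, 6, 4/3)
obs 8: x=3 → posterior Dirichlet(13/2, 26/5, 6, 7/3)
obs 9: x=2 → posterior Dirichlet(13/2, 26/5, 7, 7/3)
obs 10: x=1 → posterior Dirichlet(13/2, 31/5, 7, 7/3)
obs 11: x=0 → posterior Dirichlet(15/2, 31/5, 7, 7/3)
obs 12: x=3 → posterior Dirichlet(15/2, 31/5, 7, 10/3)
obs 13: x=2 → posterior Dirichlet(15/2, 31/5, 8, 10/3)

156/631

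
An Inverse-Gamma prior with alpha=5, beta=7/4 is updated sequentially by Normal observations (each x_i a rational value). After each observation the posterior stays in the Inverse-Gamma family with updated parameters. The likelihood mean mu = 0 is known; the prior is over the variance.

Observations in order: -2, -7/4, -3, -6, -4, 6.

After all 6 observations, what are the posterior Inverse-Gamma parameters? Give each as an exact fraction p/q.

alpha=8, beta=1721/32

obs 1: x=-2 → posterior Inverse-Gamma(11/2, 15/4)
obs 2: x=-7/4 → posterior Inverse-Gamma(6, 169/32)
obs 3: x=-3 → posterior Inverse-Gamma(13/2, 313/32)
obs 4: x=-6 → posterior Inverse-Gamma(7, 889/32)
obs 5: x=-4 → posterior Inverse-Gamma(15/2, 1145/32)
obs 6: x=6 → posterior Inverse-Gamma(8, 1721/32)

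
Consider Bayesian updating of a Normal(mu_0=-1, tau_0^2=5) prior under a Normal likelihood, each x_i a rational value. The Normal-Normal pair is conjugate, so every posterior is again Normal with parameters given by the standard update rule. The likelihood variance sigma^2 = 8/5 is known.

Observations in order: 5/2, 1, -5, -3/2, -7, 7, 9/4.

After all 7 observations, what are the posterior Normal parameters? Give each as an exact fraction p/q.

mu_0=-107/732, tau_0^2=40/183

obs 1: x=5/2 → posterior Normal(109/66, 40/33)
obs 2: x=1 → posterior Normal(159/116, 20/29)
obs 3: x=-5 → posterior Normal(-91/166, 40/83)
obs 4: x=-3/2 → posterior Normal(-83/108, 10/27)
obs 5: x=-7 → posterior Normal(-258/133, 40/133)
obs 6: x=7 → posterior Normal(-83/158, 20/79)
obs 7: x=9/4 → posterior Normal(-107/732, 40/183)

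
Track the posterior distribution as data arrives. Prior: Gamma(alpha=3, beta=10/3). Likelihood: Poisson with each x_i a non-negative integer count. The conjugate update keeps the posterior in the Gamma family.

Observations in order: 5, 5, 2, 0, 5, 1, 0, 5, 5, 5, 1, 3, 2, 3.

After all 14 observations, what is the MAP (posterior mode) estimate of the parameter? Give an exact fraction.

obs 1: x=5 → posterior Gamma(8, 13/3)
obs 2: x=5 → posterior Gamma(13, 16/3)
obs 3: x=2 → posterior Gamma(15, 19/3)
obs 4: x=0 → posterior Gamma(15, 22/3)
obs 5: x=5 → posterior Gamma(20, 25/3)
obs 6: x=1 → posterior Gamma(21, 28/3)
obs 7: x=0 → posterior Gamma(21, 31/3)
obs 8: x=5 → posterior Gamma(26, 34/3)
obs 9: x=5 → posterior Gamma(31, 37/3)
obs 10: x=5 → posterior Gamma(36, 40/3)
obs 11: x=1 → posterior Gamma(37, 43/3)
obs 12: x=3 → posterior Gamma(40, 46/3)
obs 13: x=2 → posterior Gamma(42, 49/3)
obs 14: x=3 → posterior Gamma(45, 52/3)

33/13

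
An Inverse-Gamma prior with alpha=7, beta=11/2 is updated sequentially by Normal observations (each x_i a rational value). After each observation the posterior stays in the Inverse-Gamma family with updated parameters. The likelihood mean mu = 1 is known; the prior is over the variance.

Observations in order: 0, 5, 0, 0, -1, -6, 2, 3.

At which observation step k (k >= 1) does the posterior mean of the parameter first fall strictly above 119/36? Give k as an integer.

k = 6

obs 1: x=0 → posterior Inverse-Gamma(15/2, 6)
obs 2: x=5 → posterior Inverse-Gamma(8, 14)
obs 3: x=0 → posterior Inverse-Gamma(17/2, 29/2)
obs 4: x=0 → posterior Inverse-Gamma(9, 15)
obs 5: x=-1 → posterior Inverse-Gamma(19/2, 17)
obs 6: x=-6 → posterior Inverse-Gamma(10, 83/2)
obs 7: x=2 → posterior Inverse-Gamma(21/2, 42)
obs 8: x=3 → posterior Inverse-Gamma(11, 44)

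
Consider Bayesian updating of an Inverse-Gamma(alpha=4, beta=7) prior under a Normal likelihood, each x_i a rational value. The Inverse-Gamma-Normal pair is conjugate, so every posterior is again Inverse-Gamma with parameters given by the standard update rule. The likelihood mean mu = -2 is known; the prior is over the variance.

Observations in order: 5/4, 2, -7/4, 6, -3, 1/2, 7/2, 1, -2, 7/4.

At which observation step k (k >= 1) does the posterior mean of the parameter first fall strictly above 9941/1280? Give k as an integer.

k = 4

obs 1: x=5/4 → posterior Inverse-Gamma(9/2, 393/32)
obs 2: x=2 → posterior Inverse-Gamma(5, 649/32)
obs 3: x=-7/4 → posterior Inverse-Gamma(11/2, 325/16)
obs 4: x=6 → posterior Inverse-Gamma(6, 837/16)
obs 5: x=-3 → posterior Inverse-Gamma(13/2, 845/16)
obs 6: x=1/2 → posterior Inverse-Gamma(7, 895/16)
obs 7: x=7/2 → posterior Inverse-Gamma(15/2, 1137/16)
obs 8: x=1 → posterior Inverse-Gamma(8, 1209/16)
obs 9: x=-2 → posterior Inverse-Gamma(17/2, 1209/16)
obs 10: x=7/4 → posterior Inverse-Gamma(9, 2643/32)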